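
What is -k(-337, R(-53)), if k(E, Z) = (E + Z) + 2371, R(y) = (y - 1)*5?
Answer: -1764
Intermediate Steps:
R(y) = -5 + 5*y (R(y) = (-1 + y)*5 = -5 + 5*y)
k(E, Z) = 2371 + E + Z
-k(-337, R(-53)) = -(2371 - 337 + (-5 + 5*(-53))) = -(2371 - 337 + (-5 - 265)) = -(2371 - 337 - 270) = -1*1764 = -1764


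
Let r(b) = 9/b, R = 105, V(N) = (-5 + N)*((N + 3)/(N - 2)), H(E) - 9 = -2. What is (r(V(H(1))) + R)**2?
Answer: 184041/16 ≈ 11503.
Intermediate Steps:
H(E) = 7 (H(E) = 9 - 2 = 7)
V(N) = (-5 + N)*(3 + N)/(-2 + N) (V(N) = (-5 + N)*((3 + N)/(-2 + N)) = (-5 + N)*(3 + N)/(-2 + N))
(r(V(H(1))) + R)**2 = (9/(((-15 + 7**2 - 2*7)/(-2 + 7))) + 105)**2 = (9/(((-15 + 49 - 14)/5)) + 105)**2 = (9/(((1/5)*20)) + 105)**2 = (9/4 + 105)**2 = (429/4)**2 = 184041/16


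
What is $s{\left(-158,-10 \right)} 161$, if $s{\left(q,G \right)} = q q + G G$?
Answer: $4035304$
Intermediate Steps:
$s{\left(q,G \right)} = G^{2} + q^{2}$ ($s{\left(q,G \right)} = q^{2} + G^{2} = G^{2} + q^{2}$)
$s{\left(-158,-10 \right)} 161 = \left(\left(-10\right)^{2} + \left(-158\right)^{2}\right) 161 = \left(100 + 24964\right) 161 = 25064 \cdot 161 = 4035304$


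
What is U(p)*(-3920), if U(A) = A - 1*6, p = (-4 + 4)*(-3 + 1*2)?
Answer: 23520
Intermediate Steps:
p = 0 (p = 0*(-3 + 2) = 0*(-1) = 0)
U(A) = -6 + A (U(A) = A - 6 = -6 + A)
U(p)*(-3920) = (-6 + 0)*(-3920) = -6*(-3920) = 23520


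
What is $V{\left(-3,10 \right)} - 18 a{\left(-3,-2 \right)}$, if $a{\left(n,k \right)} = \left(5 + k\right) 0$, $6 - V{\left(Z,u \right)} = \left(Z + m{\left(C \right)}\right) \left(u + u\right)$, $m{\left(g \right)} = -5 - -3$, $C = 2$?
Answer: $106$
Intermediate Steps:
$m{\left(g \right)} = -2$ ($m{\left(g \right)} = -5 + 3 = -2$)
$V{\left(Z,u \right)} = 6 - 2 u \left(-2 + Z\right)$ ($V{\left(Z,u \right)} = 6 - \left(Z - 2\right) \left(u + u\right) = 6 - \left(-2 + Z\right) 2 u = 6 - 2 u \left(-2 + Z\right)$)
$a{\left(n,k \right)} = 0$
$V{\left(-3,10 \right)} - 18 a{\left(-3,-2 \right)} = \left(6 + 4 \cdot 10 - \left(-6\right) 10\right) - 0 = \left(6 + 40 + 60\right) + 0 = 106 + 0 = 106$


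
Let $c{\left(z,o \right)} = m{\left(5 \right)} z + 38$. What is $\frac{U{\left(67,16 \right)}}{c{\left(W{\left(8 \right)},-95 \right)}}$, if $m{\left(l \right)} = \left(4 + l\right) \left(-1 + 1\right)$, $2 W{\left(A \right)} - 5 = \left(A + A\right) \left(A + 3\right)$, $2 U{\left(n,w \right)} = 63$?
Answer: $\frac{63}{76} \approx 0.82895$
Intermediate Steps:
$U{\left(n,w \right)} = \frac{63}{2}$ ($U{\left(n,w \right)} = \frac{1}{2} \cdot 63 = \frac{63}{2}$)
$W{\left(A \right)} = \frac{5}{2} + A \left(3 + A\right)$ ($W{\left(A \right)} = \frac{5}{2} + \frac{\left(A + A\right) \left(A + 3\right)}{2} = \frac{5}{2} + \frac{2 A \left(3 + A\right)}{2} = \frac{5}{2} + A \left(3 + A\right)$)
$m{\left(l \right)} = 0$ ($m{\left(l \right)} = \left(4 + l\right) 0 = 0$)
$c{\left(z,o \right)} = 38$ ($c{\left(z,o \right)} = 0 z + 38 = 0 + 38 = 38$)
$\frac{U{\left(67,16 \right)}}{c{\left(W{\left(8 \right)},-95 \right)}} = \frac{63}{2 \cdot 38} = \frac{63}{2} \cdot \frac{1}{38} = \frac{63}{76}$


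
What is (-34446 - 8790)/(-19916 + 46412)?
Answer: -1201/736 ≈ -1.6318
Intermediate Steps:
(-34446 - 8790)/(-19916 + 46412) = -43236/26496 = -43236*1/26496 = -1201/736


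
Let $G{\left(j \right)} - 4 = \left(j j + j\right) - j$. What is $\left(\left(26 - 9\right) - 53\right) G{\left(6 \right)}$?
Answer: $-1440$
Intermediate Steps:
$G{\left(j \right)} = 4 + j^{2}$ ($G{\left(j \right)} = 4 + \left(\left(j j + j\right) - j\right) = 4 + \left(\left(j^{2} + j\right) - j\right) = 4 + \left(\left(j + j^{2}\right) - j\right) = 4 + j^{2}$)
$\left(\left(26 - 9\right) - 53\right) G{\left(6 \right)} = \left(\left(26 - 9\right) - 53\right) \left(4 + 6^{2}\right) = \left(\left(26 - 9\right) - 53\right) \left(4 + 36\right) = \left(17 - 53\right) 40 = \left(-36\right) 40 = -1440$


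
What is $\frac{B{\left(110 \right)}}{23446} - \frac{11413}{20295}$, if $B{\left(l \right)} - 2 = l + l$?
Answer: $- \frac{131541854}{237918285} \approx -0.55289$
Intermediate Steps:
$B{\left(l \right)} = 2 + 2 l$ ($B{\left(l \right)} = 2 + \left(l + l\right) = 2 + 2 l$)
$\frac{B{\left(110 \right)}}{23446} - \frac{11413}{20295} = \frac{2 + 2 \cdot 110}{23446} - \frac{11413}{20295} = \left(2 + 220\right) \frac{1}{23446} - \frac{11413}{20295} = 222 \cdot \frac{1}{23446} - \frac{11413}{20295} = \frac{111}{11723} - \frac{11413}{20295} = - \frac{131541854}{237918285}$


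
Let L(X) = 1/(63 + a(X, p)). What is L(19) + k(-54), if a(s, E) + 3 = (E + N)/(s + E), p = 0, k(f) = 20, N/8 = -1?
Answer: 22659/1132 ≈ 20.017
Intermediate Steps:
N = -8 (N = 8*(-1) = -8)
a(s, E) = -3 + (-8 + E)/(E + s) (a(s, E) = -3 + (E - 8)/(s + E) = -3 + (-8 + E)/(E + s))
L(X) = 1/(63 + (-8 - 3*X)/X) (L(X) = 1/(63 + (-8 - 3*X - 2*0)/(0 + X)) = 1/(63 + (-8 - 3*X + 0)/X) = 1/(63 + (-8 - 3*X)/X))
L(19) + k(-54) = (¼)*19/(-2 + 15*19) + 20 = (¼)*19/(-2 + 285) + 20 = (¼)*19/283 + 20 = (¼)*19*(1/283) + 20 = 19/1132 + 20 = 22659/1132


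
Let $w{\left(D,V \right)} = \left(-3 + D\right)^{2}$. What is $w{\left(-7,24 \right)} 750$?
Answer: $75000$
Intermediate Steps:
$w{\left(-7,24 \right)} 750 = \left(-3 - 7\right)^{2} \cdot 750 = \left(-10\right)^{2} \cdot 750 = 100 \cdot 750 = 75000$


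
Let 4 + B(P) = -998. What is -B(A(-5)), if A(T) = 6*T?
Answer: 1002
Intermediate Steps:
B(P) = -1002 (B(P) = -4 - 998 = -1002)
-B(A(-5)) = -1*(-1002) = 1002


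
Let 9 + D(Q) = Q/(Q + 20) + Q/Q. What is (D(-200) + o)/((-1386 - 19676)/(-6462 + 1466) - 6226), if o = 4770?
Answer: -107084264/139878153 ≈ -0.76555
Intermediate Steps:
D(Q) = -8 + Q/(20 + Q) (D(Q) = -9 + (Q/(Q + 20) + Q/Q) = -9 + (Q/(20 + Q) + 1) = -9 + (1 + Q/(20 + Q)) = -8 + Q/(20 + Q))
(D(-200) + o)/((-1386 - 19676)/(-6462 + 1466) - 6226) = ((-160 - 7*(-200))/(20 - 200) + 4770)/((-1386 - 19676)/(-6462 + 1466) - 6226) = ((-160 + 1400)/(-180) + 4770)/(-21062/(-4996) - 6226) = (-1/180*1240 + 4770)/(-21062*(-1/4996) - 6226) = (-62/9 + 4770)/(10531/2498 - 6226) = 42868/(9*(-15542017/2498)) = (42868/9)*(-2498/15542017) = -107084264/139878153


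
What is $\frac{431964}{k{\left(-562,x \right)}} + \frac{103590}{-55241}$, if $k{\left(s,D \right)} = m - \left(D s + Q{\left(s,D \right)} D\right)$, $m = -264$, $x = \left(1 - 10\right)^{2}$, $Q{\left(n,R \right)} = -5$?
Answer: $\frac{6377297718}{840823261} \approx 7.5846$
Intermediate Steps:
$x = 81$ ($x = \left(-9\right)^{2} = 81$)
$k{\left(s,D \right)} = -264 + 5 D - D s$ ($k{\left(s,D \right)} = -264 - \left(D s - 5 D\right) = -264 - \left(- 5 D + D s\right) = -264 + 5 D - D s$)
$\frac{431964}{k{\left(-562,x \right)}} + \frac{103590}{-55241} = \frac{431964}{-264 + 5 \cdot 81 - 81 \left(-562\right)} + \frac{103590}{-55241} = \frac{431964}{-264 + 405 + 45522} + 103590 \left(- \frac{1}{55241}\right) = \frac{431964}{45663} - \frac{103590}{55241} = 431964 \cdot \frac{1}{45663} - \frac{103590}{55241} = \frac{143988}{15221} - \frac{103590}{55241} = \frac{6377297718}{840823261}$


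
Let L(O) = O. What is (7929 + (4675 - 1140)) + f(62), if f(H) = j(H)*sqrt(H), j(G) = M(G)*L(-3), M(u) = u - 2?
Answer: 11464 - 180*sqrt(62) ≈ 10047.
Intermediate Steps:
M(u) = -2 + u
j(G) = 6 - 3*G (j(G) = (-2 + G)*(-3) = 6 - 3*G)
f(H) = sqrt(H)*(6 - 3*H) (f(H) = (6 - 3*H)*sqrt(H) = sqrt(H)*(6 - 3*H))
(7929 + (4675 - 1140)) + f(62) = (7929 + (4675 - 1140)) + 3*sqrt(62)*(2 - 1*62) = (7929 + 3535) + 3*sqrt(62)*(2 - 62) = 11464 + 3*sqrt(62)*(-60) = 11464 - 180*sqrt(62)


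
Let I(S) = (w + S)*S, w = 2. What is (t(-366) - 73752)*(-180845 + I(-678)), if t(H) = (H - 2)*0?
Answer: -20464926216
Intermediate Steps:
t(H) = 0 (t(H) = (-2 + H)*0 = 0)
I(S) = S*(2 + S) (I(S) = (2 + S)*S = S*(2 + S))
(t(-366) - 73752)*(-180845 + I(-678)) = (0 - 73752)*(-180845 - 678*(2 - 678)) = -73752*(-180845 - 678*(-676)) = -73752*(-180845 + 458328) = -73752*277483 = -20464926216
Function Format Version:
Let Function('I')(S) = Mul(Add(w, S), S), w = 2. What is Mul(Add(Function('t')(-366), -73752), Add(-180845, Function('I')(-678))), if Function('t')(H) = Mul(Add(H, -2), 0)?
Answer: -20464926216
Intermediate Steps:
Function('t')(H) = 0 (Function('t')(H) = Mul(Add(-2, H), 0) = 0)
Function('I')(S) = Mul(S, Add(2, S)) (Function('I')(S) = Mul(Add(2, S), S) = Mul(S, Add(2, S)))
Mul(Add(Function('t')(-366), -73752), Add(-180845, Function('I')(-678))) = Mul(Add(0, -73752), Add(-180845, Mul(-678, Add(2, -678)))) = Mul(-73752, Add(-180845, Mul(-678, -676))) = Mul(-73752, Add(-180845, 458328)) = Mul(-73752, 277483) = -20464926216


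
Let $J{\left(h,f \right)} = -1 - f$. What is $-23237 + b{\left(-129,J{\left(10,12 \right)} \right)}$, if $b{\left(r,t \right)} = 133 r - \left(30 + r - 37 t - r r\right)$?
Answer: $-24135$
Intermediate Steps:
$b{\left(r,t \right)} = -30 + r^{2} + 37 t + 132 r$ ($b{\left(r,t \right)} = 133 r - \left(30 + r - r^{2} - 37 t\right) = 133 r + \left(-30 + r^{2} - r + 37 t\right) = -30 + r^{2} + 37 t + 132 r$)
$-23237 + b{\left(-129,J{\left(10,12 \right)} \right)} = -23237 + \left(-30 + \left(-129\right)^{2} + 37 \left(-1 - 12\right) + 132 \left(-129\right)\right) = -23237 + \left(-30 + 16641 + 37 \left(-1 - 12\right) - 17028\right) = -23237 + \left(-30 + 16641 + 37 \left(-13\right) - 17028\right) = -23237 - 898 = -24135$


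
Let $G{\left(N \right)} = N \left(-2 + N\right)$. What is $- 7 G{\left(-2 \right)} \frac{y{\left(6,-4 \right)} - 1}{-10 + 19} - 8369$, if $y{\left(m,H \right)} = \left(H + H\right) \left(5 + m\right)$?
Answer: $- \frac{70337}{9} \approx -7815.2$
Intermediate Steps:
$y{\left(m,H \right)} = 2 H \left(5 + m\right)$
$- 7 G{\left(-2 \right)} \frac{y{\left(6,-4 \right)} - 1}{-10 + 19} - 8369 = - 7 \left(- 2 \left(-2 - 2\right)\right) \frac{2 \left(-4\right) \left(5 + 6\right) - 1}{-10 + 19} - 8369 = - 7 \left(\left(-2\right) \left(-4\right)\right) \frac{2 \left(-4\right) 11 - 1}{9} - 8369 = \left(-7\right) 8 \left(-88 - 1\right) \frac{1}{9} - 8369 = - 56 \left(\left(-89\right) \frac{1}{9}\right) - 8369 = \left(-56\right) \left(- \frac{89}{9}\right) - 8369 = \frac{4984}{9} - 8369 = - \frac{70337}{9}$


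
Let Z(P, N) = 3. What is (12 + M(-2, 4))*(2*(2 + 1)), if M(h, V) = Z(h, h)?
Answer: 90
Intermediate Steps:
M(h, V) = 3
(12 + M(-2, 4))*(2*(2 + 1)) = (12 + 3)*(2*(2 + 1)) = 15*(2*3) = 15*6 = 90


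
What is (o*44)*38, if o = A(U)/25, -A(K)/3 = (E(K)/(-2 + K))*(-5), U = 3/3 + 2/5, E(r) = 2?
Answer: -3344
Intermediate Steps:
U = 7/5 (U = 3*(⅓) + 2*(⅕) = 1 + ⅖ = 7/5 ≈ 1.4000)
A(K) = 30/(-2 + K) (A(K) = -3*2/(-2 + K)*(-5) = -(-30)/(-2 + K) = 30/(-2 + K))
o = -2 (o = (30/(-2 + 7/5))/25 = (30/(-⅗))*(1/25) = (30*(-5/3))*(1/25) = -50*1/25 = -2)
(o*44)*38 = -2*44*38 = -88*38 = -3344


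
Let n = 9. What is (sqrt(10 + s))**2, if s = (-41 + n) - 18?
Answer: -40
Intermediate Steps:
s = -50 (s = (-41 + 9) - 18 = -32 - 18 = -50)
(sqrt(10 + s))**2 = (sqrt(10 - 50))**2 = (sqrt(-40))**2 = (2*I*sqrt(10))**2 = -40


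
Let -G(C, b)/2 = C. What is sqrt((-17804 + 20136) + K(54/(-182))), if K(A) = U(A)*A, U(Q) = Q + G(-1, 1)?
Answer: sqrt(19307107)/91 ≈ 48.286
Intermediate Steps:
G(C, b) = -2*C
U(Q) = 2 + Q (U(Q) = Q - 2*(-1) = Q + 2 = 2 + Q)
K(A) = A*(2 + A) (K(A) = (2 + A)*A = A*(2 + A))
sqrt((-17804 + 20136) + K(54/(-182))) = sqrt((-17804 + 20136) + (54/(-182))*(2 + 54/(-182))) = sqrt(2332 + (54*(-1/182))*(2 + 54*(-1/182))) = sqrt(2332 - 27*(2 - 27/91)/91) = sqrt(2332 - 27/91*155/91) = sqrt(2332 - 4185/8281) = sqrt(19307107/8281) = sqrt(19307107)/91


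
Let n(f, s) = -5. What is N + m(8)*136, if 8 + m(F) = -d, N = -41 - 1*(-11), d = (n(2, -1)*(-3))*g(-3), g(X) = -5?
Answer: 9082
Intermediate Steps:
d = -75 (d = -5*(-3)*(-5) = 15*(-5) = -75)
N = -30 (N = -41 + 11 = -30)
m(F) = 67 (m(F) = -8 - 1*(-75) = -8 + 75 = 67)
N + m(8)*136 = -30 + 67*136 = -30 + 9112 = 9082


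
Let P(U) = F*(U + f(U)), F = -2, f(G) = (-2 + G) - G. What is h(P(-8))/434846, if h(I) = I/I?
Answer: 1/434846 ≈ 2.2997e-6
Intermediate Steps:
f(G) = -2
P(U) = 4 - 2*U (P(U) = -2*(U - 2) = -2*(-2 + U) = 4 - 2*U)
h(I) = 1
h(P(-8))/434846 = 1/434846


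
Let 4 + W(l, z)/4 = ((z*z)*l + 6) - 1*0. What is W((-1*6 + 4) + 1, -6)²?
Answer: 18496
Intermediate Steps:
W(l, z) = 8 + 4*l*z² (W(l, z) = -16 + 4*(((z*z)*l + 6) - 1*0) = -16 + 4*((z²*l + 6) + 0) = -16 + 4*((l*z² + 6) + 0) = -16 + 4*((6 + l*z²) + 0) = -16 + 4*(6 + l*z²) = -16 + (24 + 4*l*z²) = 8 + 4*l*z²)
W((-1*6 + 4) + 1, -6)² = (8 + 4*((-1*6 + 4) + 1)*(-6)²)² = (8 + 4*((-6 + 4) + 1)*36)² = (8 + 4*(-2 + 1)*36)² = (8 + 4*(-1)*36)² = (8 - 144)² = (-136)² = 18496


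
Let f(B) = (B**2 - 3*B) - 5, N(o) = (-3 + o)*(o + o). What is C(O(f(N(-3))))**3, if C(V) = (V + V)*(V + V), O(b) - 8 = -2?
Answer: 2985984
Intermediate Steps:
N(o) = 2*o*(-3 + o) (N(o) = (-3 + o)*(2*o) = 2*o*(-3 + o))
f(B) = -5 + B**2 - 3*B
O(b) = 6 (O(b) = 8 - 2 = 6)
C(V) = 4*V**2 (C(V) = (2*V)*(2*V) = 4*V**2)
C(O(f(N(-3))))**3 = (4*6**2)**3 = (4*36)**3 = 144**3 = 2985984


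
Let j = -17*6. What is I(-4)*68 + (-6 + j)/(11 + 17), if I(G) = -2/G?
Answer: 211/7 ≈ 30.143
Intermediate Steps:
j = -102
I(-4)*68 + (-6 + j)/(11 + 17) = -2/(-4)*68 + (-6 - 102)/(11 + 17) = -2*(-¼)*68 - 108/28 = (½)*68 - 108*1/28 = 34 - 27/7 = 211/7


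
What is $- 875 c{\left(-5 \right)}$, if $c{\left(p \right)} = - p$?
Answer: $-4375$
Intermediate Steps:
$- 875 c{\left(-5 \right)} = - 875 \left(\left(-1\right) \left(-5\right)\right) = \left(-875\right) 5 = -4375$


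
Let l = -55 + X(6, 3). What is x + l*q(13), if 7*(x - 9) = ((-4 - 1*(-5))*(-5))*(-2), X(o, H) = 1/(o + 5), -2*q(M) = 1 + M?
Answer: 30399/77 ≈ 394.79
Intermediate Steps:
q(M) = -½ - M/2 (q(M) = -(1 + M)/2 = -½ - M/2)
X(o, H) = 1/(5 + o)
l = -604/11 (l = -55 + 1/(5 + 6) = -55 + 1/11 = -604/11 ≈ -54.909)
x = 73/7 (x = 9 + (((-4 - 1*(-5))*(-5))*(-2))/7 = 9 + (((-4 + 5)*(-5))*(-2))/7 = 9 + ((1*(-5))*(-2))/7 = 9 + (-5*(-2))/7 = 9 + (⅐)*10 = 9 + 10/7 = 73/7 ≈ 10.429)
x + l*q(13) = 73/7 - 604*(-½ - ½*13)/11 = 73/7 - 604*(-½ - 13/2)/11 = 73/7 - 604/11*(-7) = 73/7 + 4228/11 = 30399/77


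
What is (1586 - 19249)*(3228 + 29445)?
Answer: -577103199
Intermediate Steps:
(1586 - 19249)*(3228 + 29445) = -17663*32673 = -577103199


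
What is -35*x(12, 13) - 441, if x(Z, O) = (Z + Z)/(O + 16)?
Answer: -13629/29 ≈ -469.97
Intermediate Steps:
x(Z, O) = 2*Z/(16 + O) (x(Z, O) = (2*Z)/(16 + O) = 2*Z/(16 + O))
-35*x(12, 13) - 441 = -70*12/(16 + 13) - 441 = -70*12/29 - 441 = -35*24/29 - 441 = -840/29 - 441 = -13629/29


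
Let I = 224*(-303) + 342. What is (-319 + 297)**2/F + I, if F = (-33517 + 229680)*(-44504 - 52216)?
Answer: -29119067008211/431201940 ≈ -67530.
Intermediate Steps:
F = -18972885360 (F = 196163*(-96720) = -18972885360)
I = -67530 (I = -67872 + 342 = -67530)
(-319 + 297)**2/F + I = (-319 + 297)**2/(-18972885360) - 67530 = (-22)**2*(-1/18972885360) - 67530 = 484*(-1/18972885360) - 67530 = -11/431201940 - 67530 = -29119067008211/431201940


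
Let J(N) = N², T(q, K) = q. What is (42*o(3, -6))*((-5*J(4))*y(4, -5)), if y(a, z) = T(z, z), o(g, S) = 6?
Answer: 100800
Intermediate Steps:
y(a, z) = z
(42*o(3, -6))*((-5*J(4))*y(4, -5)) = (42*6)*(-5*4²*(-5)) = 252*(-5*16*(-5)) = 252*(-80*(-5)) = 252*400 = 100800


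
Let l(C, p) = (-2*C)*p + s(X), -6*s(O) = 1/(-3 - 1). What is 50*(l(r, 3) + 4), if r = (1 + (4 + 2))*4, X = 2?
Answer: -98375/12 ≈ -8197.9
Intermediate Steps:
r = 28 (r = (1 + 6)*4 = 7*4 = 28)
s(O) = 1/24 (s(O) = -1/(6*(-3 - 1)) = -⅙/(-4) = -⅙*(-¼) = 1/24)
l(C, p) = 1/24 - 2*C*p (l(C, p) = (-2*C)*p + 1/24 = -2*C*p + 1/24 = 1/24 - 2*C*p)
50*(l(r, 3) + 4) = 50*((1/24 - 2*28*3) + 4) = 50*((1/24 - 168) + 4) = 50*(-4031/24 + 4) = 50*(-3935/24) = -98375/12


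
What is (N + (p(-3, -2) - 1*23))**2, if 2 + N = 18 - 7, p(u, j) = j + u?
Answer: 361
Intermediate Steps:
N = 9 (N = -2 + (18 - 7) = -2 + 11 = 9)
(N + (p(-3, -2) - 1*23))**2 = (9 + ((-2 - 3) - 1*23))**2 = (9 + (-5 - 23))**2 = (9 - 28)**2 = (-19)**2 = 361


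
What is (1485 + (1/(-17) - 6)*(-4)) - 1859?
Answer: -5946/17 ≈ -349.76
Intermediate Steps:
(1485 + (1/(-17) - 6)*(-4)) - 1859 = (1485 + (-1/17 - 6)*(-4)) - 1859 = (1485 - 103/17*(-4)) - 1859 = (1485 + 412/17) - 1859 = 25657/17 - 1859 = -5946/17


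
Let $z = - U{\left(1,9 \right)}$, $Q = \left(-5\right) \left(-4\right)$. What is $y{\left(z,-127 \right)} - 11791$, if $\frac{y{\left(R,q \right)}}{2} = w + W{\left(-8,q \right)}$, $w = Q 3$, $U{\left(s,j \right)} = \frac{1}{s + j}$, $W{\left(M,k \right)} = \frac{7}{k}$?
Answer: $- \frac{1482231}{127} \approx -11671.0$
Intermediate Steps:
$Q = 20$
$U{\left(s,j \right)} = \frac{1}{j + s}$
$w = 60$ ($w = 20 \cdot 3 = 60$)
$z = - \frac{1}{10}$ ($z = - \frac{1}{9 + 1} = - \frac{1}{10} \approx -0.1$)
$y{\left(R,q \right)} = 120 + \frac{14}{q}$ ($y{\left(R,q \right)} = 2 \left(60 + \frac{7}{q}\right) = 120 + \frac{14}{q}$)
$y{\left(z,-127 \right)} - 11791 = \left(120 + \frac{14}{-127}\right) - 11791 = \left(120 + 14 \left(- \frac{1}{127}\right)\right) - 11791 = \left(120 - \frac{14}{127}\right) - 11791 = \frac{15226}{127} - 11791 = - \frac{1482231}{127}$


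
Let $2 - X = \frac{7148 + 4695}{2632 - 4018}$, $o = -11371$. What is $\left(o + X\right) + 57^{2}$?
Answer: $- \frac{11242477}{1386} \approx -8111.5$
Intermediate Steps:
$X = \frac{14615}{1386}$ ($X = 2 - \frac{7148 + 4695}{2632 - 4018} = 2 - \frac{11843}{-1386} = 2 - 11843 \left(- \frac{1}{1386}\right) = 2 - - \frac{11843}{1386} = 2 + \frac{11843}{1386} = \frac{14615}{1386} \approx 10.545$)
$\left(o + X\right) + 57^{2} = \left(-11371 + \frac{14615}{1386}\right) + 57^{2} = - \frac{15745591}{1386} + 3249 = - \frac{11242477}{1386}$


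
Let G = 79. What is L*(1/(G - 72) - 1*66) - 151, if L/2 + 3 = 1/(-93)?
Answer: 22837/93 ≈ 245.56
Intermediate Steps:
L = -560/93 (L = -6 + 2/(-93) = -6 + 2*(-1/93) = -6 - 2/93 = -560/93 ≈ -6.0215)
L*(1/(G - 72) - 1*66) - 151 = -560*(1/(79 - 72) - 1*66)/93 - 151 = -560*(1/7 - 66)/93 - 151 = -560/93*(-461/7) - 151 = 36880/93 - 151 = 22837/93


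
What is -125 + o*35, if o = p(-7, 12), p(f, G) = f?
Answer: -370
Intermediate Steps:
o = -7
-125 + o*35 = -125 - 7*35 = -125 - 245 = -370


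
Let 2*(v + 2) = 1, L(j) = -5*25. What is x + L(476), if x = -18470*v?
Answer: 27580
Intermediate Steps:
L(j) = -125
v = -3/2 (v = -2 + (1/2)*1 = -2 + 1/2 = -3/2 ≈ -1.5000)
x = 27705 (x = -18470*(-3/2) = 27705)
x + L(476) = 27705 - 125 = 27580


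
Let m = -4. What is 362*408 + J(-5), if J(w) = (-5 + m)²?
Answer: 147777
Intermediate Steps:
J(w) = 81 (J(w) = (-5 - 4)² = (-9)² = 81)
362*408 + J(-5) = 362*408 + 81 = 147696 + 81 = 147777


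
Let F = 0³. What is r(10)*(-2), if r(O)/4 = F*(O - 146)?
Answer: 0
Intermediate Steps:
F = 0
r(O) = 0 (r(O) = 4*(0*(O - 146)) = 4*(0*(-146 + O)) = 4*0 = 0)
r(10)*(-2) = 0*(-2) = 0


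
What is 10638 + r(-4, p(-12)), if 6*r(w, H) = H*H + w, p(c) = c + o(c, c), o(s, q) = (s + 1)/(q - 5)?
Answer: 6160795/578 ≈ 10659.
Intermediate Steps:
o(s, q) = (1 + s)/(-5 + q)
p(c) = c + (1 + c)/(-5 + c)
r(w, H) = w/6 + H²/6 (r(w, H) = (H*H + w)/6 = (H² + w)/6 = (w + H²)/6 = w/6 + H²/6)
10638 + r(-4, p(-12)) = 10638 + ((⅙)*(-4) + ((1 - 12 - 12*(-5 - 12))/(-5 - 12))²/6) = 10638 + (-⅔ + ((1 - 12 - 12*(-17))/(-17))²/6) = 10638 + (-⅔ + (-(1 - 12 + 204)/17)²/6) = 10638 + (-⅔ + (-1/17*193)²/6) = 10638 + (-⅔ + (-193/17)²/6) = 10638 + (-⅔ + (⅙)*(37249/289)) = 10638 + (-⅔ + 37249/1734) = 10638 + 12031/578 = 6160795/578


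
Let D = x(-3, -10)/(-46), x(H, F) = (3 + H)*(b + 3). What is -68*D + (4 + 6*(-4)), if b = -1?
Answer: -20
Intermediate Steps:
x(H, F) = 6 + 2*H (x(H, F) = (3 + H)*(-1 + 3) = (3 + H)*2 = 6 + 2*H)
D = 0 (D = (6 + 2*(-3))/(-46) = (6 - 6)*(-1/46) = 0*(-1/46) = 0)
-68*D + (4 + 6*(-4)) = -68*0 + (4 + 6*(-4)) = 0 + (4 - 24) = 0 - 20 = -20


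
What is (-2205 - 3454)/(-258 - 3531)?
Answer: 5659/3789 ≈ 1.4935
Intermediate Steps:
(-2205 - 3454)/(-258 - 3531) = -5659/(-3789) = -5659*(-1/3789) = 5659/3789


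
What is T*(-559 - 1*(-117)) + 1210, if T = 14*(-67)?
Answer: 415806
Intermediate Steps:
T = -938
T*(-559 - 1*(-117)) + 1210 = -938*(-559 - 1*(-117)) + 1210 = -938*(-559 + 117) + 1210 = -938*(-442) + 1210 = 414596 + 1210 = 415806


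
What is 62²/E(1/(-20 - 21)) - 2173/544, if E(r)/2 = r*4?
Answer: -10719245/544 ≈ -19705.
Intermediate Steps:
E(r) = 8*r (E(r) = 2*(r*4) = 2*(4*r) = 8*r)
62²/E(1/(-20 - 21)) - 2173/544 = 62²/((8/(-20 - 21))) - 2173/544 = 3844/((8/(-41))) - 2173*1/544 = 3844/((8*(-1/41))) - 2173/544 = 3844/(-8/41) - 2173/544 = 3844*(-41/8) - 2173/544 = -39401/2 - 2173/544 = -10719245/544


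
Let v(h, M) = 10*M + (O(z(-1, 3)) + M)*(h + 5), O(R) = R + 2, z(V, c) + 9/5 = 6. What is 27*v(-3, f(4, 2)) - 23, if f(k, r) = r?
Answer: 4799/5 ≈ 959.80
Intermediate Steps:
z(V, c) = 21/5 (z(V, c) = -9/5 + 6 = 21/5)
O(R) = 2 + R
v(h, M) = 10*M + (5 + h)*(31/5 + M) (v(h, M) = 10*M + ((2 + 21/5) + M)*(h + 5) = 10*M + (31/5 + M)*(5 + h) = 10*M + (5 + h)*(31/5 + M))
27*v(-3, f(4, 2)) - 23 = 27*(31 + 15*2 + (31/5)*(-3) + 2*(-3)) - 23 = 27*(31 + 30 - 93/5 - 6) - 23 = 27*(182/5) - 23 = 4914/5 - 23 = 4799/5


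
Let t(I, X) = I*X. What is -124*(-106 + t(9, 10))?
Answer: 1984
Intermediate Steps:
-124*(-106 + t(9, 10)) = -124*(-106 + 9*10) = -124*(-106 + 90) = -124*(-16) = 1984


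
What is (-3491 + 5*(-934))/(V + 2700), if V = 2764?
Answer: -8161/5464 ≈ -1.4936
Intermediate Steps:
(-3491 + 5*(-934))/(V + 2700) = (-3491 + 5*(-934))/(2764 + 2700) = (-3491 - 4670)/5464 = -8161*1/5464 = -8161/5464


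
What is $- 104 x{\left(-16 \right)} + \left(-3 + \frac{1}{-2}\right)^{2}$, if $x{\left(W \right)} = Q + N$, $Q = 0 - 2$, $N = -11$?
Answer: $\frac{5457}{4} \approx 1364.3$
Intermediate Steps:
$Q = -2$ ($Q = 0 - 2 = -2$)
$x{\left(W \right)} = -13$ ($x{\left(W \right)} = -2 - 11 = -13$)
$- 104 x{\left(-16 \right)} + \left(-3 + \frac{1}{-2}\right)^{2} = \left(-104\right) \left(-13\right) + \left(-3 + \frac{1}{-2}\right)^{2} = 1352 + \left(-3 - \frac{1}{2}\right)^{2} = 1352 + \left(- \frac{7}{2}\right)^{2} = 1352 + \frac{49}{4} = \frac{5457}{4}$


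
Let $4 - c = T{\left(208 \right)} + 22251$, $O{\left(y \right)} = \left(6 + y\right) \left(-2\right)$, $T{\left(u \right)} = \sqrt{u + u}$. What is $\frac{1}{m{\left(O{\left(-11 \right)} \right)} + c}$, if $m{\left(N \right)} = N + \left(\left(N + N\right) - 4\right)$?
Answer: $- \frac{22221}{493772425} + \frac{4 \sqrt{26}}{493772425} \approx -4.4961 \cdot 10^{-5}$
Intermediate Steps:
$T{\left(u \right)} = \sqrt{2} \sqrt{u}$ ($T{\left(u \right)} = \sqrt{2 u} = \sqrt{2} \sqrt{u}$)
$O{\left(y \right)} = -12 - 2 y$
$m{\left(N \right)} = -4 + 3 N$ ($m{\left(N \right)} = N + \left(2 N - 4\right) = N + \left(-4 + 2 N\right) = -4 + 3 N$)
$c = -22247 - 4 \sqrt{26}$ ($c = 4 - \left(\sqrt{2} \sqrt{208} + 22251\right) = 4 - \left(\sqrt{2} \cdot 4 \sqrt{13} + 22251\right) = 4 - \left(4 \sqrt{26} + 22251\right) = 4 - \left(22251 + 4 \sqrt{26}\right) = -22247 - 4 \sqrt{26} \approx -22267.0$)
$\frac{1}{m{\left(O{\left(-11 \right)} \right)} + c} = \frac{1}{\left(-4 + 3 \left(-12 - -22\right)\right) - \left(22247 + 4 \sqrt{26}\right)} = \frac{1}{\left(-4 + 3 \left(-12 + 22\right)\right) - \left(22247 + 4 \sqrt{26}\right)} = \frac{1}{\left(-4 + 3 \cdot 10\right) - \left(22247 + 4 \sqrt{26}\right)} = \frac{1}{\left(-4 + 30\right) - \left(22247 + 4 \sqrt{26}\right)} = \frac{1}{26 - \left(22247 + 4 \sqrt{26}\right)} = \frac{1}{-22221 - 4 \sqrt{26}}$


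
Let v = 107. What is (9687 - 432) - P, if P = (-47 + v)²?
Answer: 5655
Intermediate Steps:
P = 3600 (P = (-47 + 107)² = 60² = 3600)
(9687 - 432) - P = (9687 - 432) - 1*3600 = 9255 - 3600 = 5655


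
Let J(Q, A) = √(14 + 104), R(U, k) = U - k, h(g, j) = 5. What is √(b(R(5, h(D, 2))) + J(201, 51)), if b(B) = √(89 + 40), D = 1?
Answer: √(√118 + √129) ≈ 4.7139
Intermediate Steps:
J(Q, A) = √118
b(B) = √129
√(b(R(5, h(D, 2))) + J(201, 51)) = √(√129 + √118) = √(√118 + √129)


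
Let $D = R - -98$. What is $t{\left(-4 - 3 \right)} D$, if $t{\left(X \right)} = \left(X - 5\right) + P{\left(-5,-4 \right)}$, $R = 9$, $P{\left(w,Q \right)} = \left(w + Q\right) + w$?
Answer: $-2782$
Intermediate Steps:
$P{\left(w,Q \right)} = Q + 2 w$ ($P{\left(w,Q \right)} = \left(Q + w\right) + w = Q + 2 w$)
$t{\left(X \right)} = -19 + X$ ($t{\left(X \right)} = \left(X - 5\right) + \left(-4 + 2 \left(-5\right)\right) = \left(-5 + X\right) - 14 = -19 + X$)
$D = 107$ ($D = 9 - -98 = 9 + 98 = 107$)
$t{\left(-4 - 3 \right)} D = \left(-19 - 7\right) 107 = \left(-26\right) 107 = -2782$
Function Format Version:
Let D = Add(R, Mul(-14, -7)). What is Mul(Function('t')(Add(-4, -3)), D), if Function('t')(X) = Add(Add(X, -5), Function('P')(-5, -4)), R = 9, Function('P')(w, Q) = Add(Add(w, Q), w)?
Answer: -2782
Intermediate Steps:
Function('P')(w, Q) = Add(Q, Mul(2, w)) (Function('P')(w, Q) = Add(Add(Q, w), w) = Add(Q, Mul(2, w)))
Function('t')(X) = Add(-19, X) (Function('t')(X) = Add(Add(X, -5), Add(-4, Mul(2, -5))) = Add(Add(-5, X), Add(-4, -10)) = Add(Add(-5, X), -14) = Add(-19, X))
D = 107 (D = Add(9, Mul(-14, -7)) = Add(9, 98) = 107)
Mul(Function('t')(Add(-4, -3)), D) = Mul(Add(-19, Add(-4, -3)), 107) = Mul(Add(-19, -7), 107) = Mul(-26, 107) = -2782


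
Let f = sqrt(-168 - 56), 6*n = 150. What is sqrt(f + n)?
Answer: sqrt(25 + 4*I*sqrt(14)) ≈ 5.2028 + 1.4383*I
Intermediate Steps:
n = 25 (n = (1/6)*150 = 25)
f = 4*I*sqrt(14) (f = sqrt(-224) = 4*I*sqrt(14) ≈ 14.967*I)
sqrt(f + n) = sqrt(4*I*sqrt(14) + 25) = sqrt(25 + 4*I*sqrt(14))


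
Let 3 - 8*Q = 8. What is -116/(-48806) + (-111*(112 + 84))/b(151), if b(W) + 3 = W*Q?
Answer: 4247338526/19009937 ≈ 223.43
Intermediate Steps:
Q = -5/8 (Q = 3/8 - 1/8*8 = 3/8 - 1 = -5/8 ≈ -0.62500)
b(W) = -3 - 5*W/8 (b(W) = -3 + W*(-5/8) = -3 - 5*W/8)
-116/(-48806) + (-111*(112 + 84))/b(151) = -116/(-48806) + (-111*(112 + 84))/(-3 - 5/8*151) = -116*(-1/48806) + (-111*196)/(-3 - 755/8) = 58/24403 - 21756/(-779/8) = 58/24403 - 21756*(-8/779) = 58/24403 + 174048/779 = 4247338526/19009937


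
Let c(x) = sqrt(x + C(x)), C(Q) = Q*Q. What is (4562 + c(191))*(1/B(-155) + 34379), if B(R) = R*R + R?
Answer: 1871849573411/11935 + 3282506924*sqrt(573)/11935 ≈ 1.6342e+8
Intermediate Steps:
C(Q) = Q**2
B(R) = R + R**2 (B(R) = R**2 + R = R + R**2)
c(x) = sqrt(x + x**2)
(4562 + c(191))*(1/B(-155) + 34379) = (4562 + sqrt(191*(1 + 191)))*(1/(-155*(1 - 155)) + 34379) = (4562 + sqrt(191*192))*(1/(-155*(-154)) + 34379) = (4562 + sqrt(36672))*(1/23870 + 34379) = (4562 + 8*sqrt(573))*(1/23870 + 34379) = (4562 + 8*sqrt(573))*(820626731/23870) = 1871849573411/11935 + 3282506924*sqrt(573)/11935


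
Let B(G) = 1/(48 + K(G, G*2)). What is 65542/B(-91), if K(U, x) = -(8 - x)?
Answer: -9306964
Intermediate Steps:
K(U, x) = -8 + x
B(G) = 1/(40 + 2*G) (B(G) = 1/(48 + (-8 + G*2)) = 1/(48 + (-8 + 2*G)) = 1/(40 + 2*G))
65542/B(-91) = 65542/((1/(2*(20 - 91)))) = 65542/(((1/2)/(-71))) = 65542/(((1/2)*(-1/71))) = 65542/(-1/142) = 65542*(-142) = -9306964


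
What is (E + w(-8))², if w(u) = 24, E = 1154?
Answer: 1387684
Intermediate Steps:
(E + w(-8))² = (1154 + 24)² = 1178² = 1387684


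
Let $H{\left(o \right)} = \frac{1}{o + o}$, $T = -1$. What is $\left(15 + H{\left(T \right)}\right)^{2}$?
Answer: $\frac{841}{4} \approx 210.25$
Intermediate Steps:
$H{\left(o \right)} = \frac{1}{2 o}$
$\left(15 + H{\left(T \right)}\right)^{2} = \left(15 + \frac{1}{2 \left(-1\right)}\right)^{2} = \left(15 + \frac{1}{2} \left(-1\right)\right)^{2} = \left(15 - \frac{1}{2}\right)^{2} = \left(\frac{29}{2}\right)^{2} = \frac{841}{4}$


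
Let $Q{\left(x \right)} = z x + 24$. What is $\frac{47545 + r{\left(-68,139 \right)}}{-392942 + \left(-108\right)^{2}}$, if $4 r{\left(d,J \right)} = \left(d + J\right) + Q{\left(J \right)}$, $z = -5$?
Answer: $- \frac{47395}{381278} \approx -0.12431$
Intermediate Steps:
$Q{\left(x \right)} = 24 - 5 x$ ($Q{\left(x \right)} = - 5 x + 24 = 24 - 5 x$)
$r{\left(d,J \right)} = 6 - J + \frac{d}{4}$ ($r{\left(d,J \right)} = \frac{\left(d + J\right) - \left(-24 + 5 J\right)}{4} = \frac{\left(J + d\right) - \left(-24 + 5 J\right)}{4} = \frac{24 + d - 4 J}{4} = 6 - J + \frac{d}{4}$)
$\frac{47545 + r{\left(-68,139 \right)}}{-392942 + \left(-108\right)^{2}} = \frac{47545 + \left(6 - 139 + \frac{1}{4} \left(-68\right)\right)}{-392942 + \left(-108\right)^{2}} = \frac{47545 - 150}{-392942 + 11664} = \frac{47545 - 150}{-381278} = 47395 \left(- \frac{1}{381278}\right) = - \frac{47395}{381278}$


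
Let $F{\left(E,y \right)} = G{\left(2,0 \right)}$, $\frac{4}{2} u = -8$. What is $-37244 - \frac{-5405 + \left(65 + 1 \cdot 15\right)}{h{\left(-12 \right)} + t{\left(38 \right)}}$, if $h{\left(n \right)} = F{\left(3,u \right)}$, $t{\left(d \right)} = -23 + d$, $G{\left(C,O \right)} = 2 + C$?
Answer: $- \frac{702311}{19} \approx -36964.0$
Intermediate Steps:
$u = -4$ ($u = \frac{1}{2} \left(-8\right) = -4$)
$F{\left(E,y \right)} = 4$ ($F{\left(E,y \right)} = 2 + 2 = 4$)
$h{\left(n \right)} = 4$
$-37244 - \frac{-5405 + \left(65 + 1 \cdot 15\right)}{h{\left(-12 \right)} + t{\left(38 \right)}} = -37244 - \frac{-5405 + \left(65 + 1 \cdot 15\right)}{4 + \left(-23 + 38\right)} = -37244 - \frac{-5405 + \left(65 + 15\right)}{4 + 15} = -37244 - \frac{-5405 + 80}{19} = -37244 - \left(-5325\right) \frac{1}{19} = -37244 - - \frac{5325}{19} = -37244 + \frac{5325}{19} = - \frac{702311}{19}$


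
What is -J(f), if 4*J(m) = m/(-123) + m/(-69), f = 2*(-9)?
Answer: -96/943 ≈ -0.10180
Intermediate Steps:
f = -18
J(m) = -16*m/2829 (J(m) = (m/(-123) + m/(-69))/4 = (m*(-1/123) + m*(-1/69))/4 = (-m/123 - m/69)/4 = (-64*m/2829)/4 = -16*m/2829)
-J(f) = -(-16)*(-18)/2829 = -1*96/943 = -96/943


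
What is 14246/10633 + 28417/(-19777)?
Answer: -20414819/210288841 ≈ -0.097080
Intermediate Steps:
14246/10633 + 28417/(-19777) = 14246*(1/10633) + 28417*(-1/19777) = 14246/10633 - 28417/19777 = -20414819/210288841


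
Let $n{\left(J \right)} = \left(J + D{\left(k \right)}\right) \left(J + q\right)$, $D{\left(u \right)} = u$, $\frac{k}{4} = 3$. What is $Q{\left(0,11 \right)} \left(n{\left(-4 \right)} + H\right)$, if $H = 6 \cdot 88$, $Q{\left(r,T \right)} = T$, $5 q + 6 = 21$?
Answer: $5720$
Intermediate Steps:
$k = 12$ ($k = 4 \cdot 3 = 12$)
$q = 3$ ($q = - \frac{6}{5} + \frac{1}{5} \cdot 21 = - \frac{6}{5} + \frac{21}{5} = 3$)
$H = 528$
$n{\left(J \right)} = \left(3 + J\right) \left(12 + J\right)$ ($n{\left(J \right)} = \left(J + 12\right) \left(J + 3\right) = \left(12 + J\right) \left(3 + J\right) = \left(3 + J\right) \left(12 + J\right)$)
$Q{\left(0,11 \right)} \left(n{\left(-4 \right)} + H\right) = 11 \left(\left(36 + \left(-4\right)^{2} + 15 \left(-4\right)\right) + 528\right) = 11 \left(\left(36 + 16 - 60\right) + 528\right) = 11 \left(-8 + 528\right) = 11 \cdot 520 = 5720$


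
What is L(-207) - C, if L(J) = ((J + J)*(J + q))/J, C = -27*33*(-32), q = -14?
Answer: -28954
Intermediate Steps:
C = 28512 (C = -891*(-32) = 28512)
L(J) = -28 + 2*J (L(J) = ((J + J)*(J - 14))/J = ((2*J)*(-14 + J))/J = (2*J*(-14 + J))/J = -28 + 2*J)
L(-207) - C = (-28 + 2*(-207)) - 1*28512 = (-28 - 414) - 28512 = -442 - 28512 = -28954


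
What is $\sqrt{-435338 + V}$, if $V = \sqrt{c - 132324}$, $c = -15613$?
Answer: $\sqrt{-435338 + i \sqrt{147937}} \approx 0.291 + 659.8 i$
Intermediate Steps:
$V = i \sqrt{147937}$ ($V = \sqrt{-15613 - 132324} = \sqrt{-147937} = i \sqrt{147937} \approx 384.63 i$)
$\sqrt{-435338 + V} = \sqrt{-435338 + i \sqrt{147937}}$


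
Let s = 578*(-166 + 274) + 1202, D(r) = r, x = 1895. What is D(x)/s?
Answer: 1895/63626 ≈ 0.029783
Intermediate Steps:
s = 63626 (s = 578*108 + 1202 = 62424 + 1202 = 63626)
D(x)/s = 1895/63626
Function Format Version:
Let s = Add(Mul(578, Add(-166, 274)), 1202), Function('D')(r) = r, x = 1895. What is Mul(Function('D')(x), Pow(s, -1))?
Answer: Rational(1895, 63626) ≈ 0.029783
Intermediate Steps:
s = 63626 (s = Add(Mul(578, 108), 1202) = Add(62424, 1202) = 63626)
Mul(Function('D')(x), Pow(s, -1)) = Mul(1895, Pow(63626, -1)) = Mul(1895, Rational(1, 63626)) = Rational(1895, 63626)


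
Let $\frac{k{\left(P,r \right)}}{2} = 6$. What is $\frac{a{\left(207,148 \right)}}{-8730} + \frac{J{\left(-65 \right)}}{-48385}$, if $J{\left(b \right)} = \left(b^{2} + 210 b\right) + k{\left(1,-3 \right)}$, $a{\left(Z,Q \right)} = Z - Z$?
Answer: $\frac{9413}{48385} \approx 0.19454$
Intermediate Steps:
$a{\left(Z,Q \right)} = 0$
$k{\left(P,r \right)} = 12$ ($k{\left(P,r \right)} = 2 \cdot 6 = 12$)
$J{\left(b \right)} = 12 + b^{2} + 210 b$ ($J{\left(b \right)} = \left(b^{2} + 210 b\right) + 12 = 12 + b^{2} + 210 b$)
$\frac{a{\left(207,148 \right)}}{-8730} + \frac{J{\left(-65 \right)}}{-48385} = \frac{0}{-8730} + \frac{12 + \left(-65\right)^{2} + 210 \left(-65\right)}{-48385} = 0 \left(- \frac{1}{8730}\right) + \left(12 + 4225 - 13650\right) \left(- \frac{1}{48385}\right) = 0 - - \frac{9413}{48385} = 0 + \frac{9413}{48385} = \frac{9413}{48385}$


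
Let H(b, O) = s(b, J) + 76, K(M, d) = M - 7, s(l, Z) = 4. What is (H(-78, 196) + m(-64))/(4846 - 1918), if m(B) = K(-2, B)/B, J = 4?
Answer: 5129/187392 ≈ 0.027370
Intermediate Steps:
K(M, d) = -7 + M
H(b, O) = 80 (H(b, O) = 4 + 76 = 80)
m(B) = -9/B (m(B) = (-7 - 2)/B = -9/B)
(H(-78, 196) + m(-64))/(4846 - 1918) = (80 - 9/(-64))/(4846 - 1918) = (80 - 9*(-1/64))/2928 = (80 + 9/64)*(1/2928) = (5129/64)*(1/2928) = 5129/187392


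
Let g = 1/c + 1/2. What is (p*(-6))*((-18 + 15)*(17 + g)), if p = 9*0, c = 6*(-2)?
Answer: 0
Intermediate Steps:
c = -12
p = 0
g = 5/12 (g = 1/(-12) + 1/2 = 1*(-1/12) + 1*(½) = -1/12 + ½ = 5/12 ≈ 0.41667)
(p*(-6))*((-18 + 15)*(17 + g)) = (0*(-6))*((-18 + 15)*(17 + 5/12)) = 0*(-3*209/12) = 0*(-209/4) = 0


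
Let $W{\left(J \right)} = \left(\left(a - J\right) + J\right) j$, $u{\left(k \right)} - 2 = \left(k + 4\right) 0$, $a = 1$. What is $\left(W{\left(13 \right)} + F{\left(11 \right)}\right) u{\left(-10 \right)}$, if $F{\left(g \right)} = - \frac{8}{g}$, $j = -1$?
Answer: $- \frac{38}{11} \approx -3.4545$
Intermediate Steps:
$u{\left(k \right)} = 2$ ($u{\left(k \right)} = 2 + \left(k + 4\right) 0 = 2 + \left(4 + k\right) 0 = 2 + 0 = 2$)
$W{\left(J \right)} = -1$ ($W{\left(J \right)} = \left(\left(1 - J\right) + J\right) \left(-1\right) = 1 \left(-1\right) = -1$)
$\left(W{\left(13 \right)} + F{\left(11 \right)}\right) u{\left(-10 \right)} = \left(-1 - \frac{8}{11}\right) 2 = \left(- \frac{19}{11}\right) 2 = - \frac{38}{11}$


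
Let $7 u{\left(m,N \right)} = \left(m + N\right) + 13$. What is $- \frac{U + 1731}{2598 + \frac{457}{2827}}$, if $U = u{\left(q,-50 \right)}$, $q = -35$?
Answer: $- \frac{34051215}{51415021} \approx -0.66228$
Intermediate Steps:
$u{\left(m,N \right)} = \frac{13}{7} + \frac{N}{7} + \frac{m}{7}$ ($u{\left(m,N \right)} = \frac{\left(m + N\right) + 13}{7} = \frac{\left(N + m\right) + 13}{7} = \frac{13 + N + m}{7} = \frac{13}{7} + \frac{N}{7} + \frac{m}{7}$)
$U = - \frac{72}{7}$ ($U = \frac{13}{7} + \frac{1}{7} \left(-50\right) + \frac{1}{7} \left(-35\right) = \frac{13}{7} - \frac{50}{7} - 5 = - \frac{72}{7} \approx -10.286$)
$- \frac{U + 1731}{2598 + \frac{457}{2827}} = - \frac{- \frac{72}{7} + 1731}{2598 + \frac{457}{2827}} = - \frac{12045}{7 \left(2598 + 457 \cdot \frac{1}{2827}\right)} = - \frac{12045}{7 \left(2598 + \frac{457}{2827}\right)} = - \frac{12045}{7 \cdot \frac{7345003}{2827}} = - \frac{12045 \cdot 2827}{7 \cdot 7345003} = \left(-1\right) \frac{34051215}{51415021} = - \frac{34051215}{51415021}$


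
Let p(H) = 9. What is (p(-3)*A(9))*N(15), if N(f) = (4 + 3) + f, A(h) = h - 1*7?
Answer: 396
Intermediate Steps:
A(h) = -7 + h (A(h) = h - 7 = -7 + h)
N(f) = 7 + f
(p(-3)*A(9))*N(15) = (9*(-7 + 9))*(7 + 15) = (9*2)*22 = 18*22 = 396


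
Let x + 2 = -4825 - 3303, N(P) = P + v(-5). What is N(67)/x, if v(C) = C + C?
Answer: -19/2710 ≈ -0.0070111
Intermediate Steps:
v(C) = 2*C
N(P) = -10 + P (N(P) = P + 2*(-5) = P - 10 = -10 + P)
x = -8130 (x = -2 + (-4825 - 3303) = -2 - 8128 = -8130)
N(67)/x = (-10 + 67)/(-8130) = 57*(-1/8130) = -19/2710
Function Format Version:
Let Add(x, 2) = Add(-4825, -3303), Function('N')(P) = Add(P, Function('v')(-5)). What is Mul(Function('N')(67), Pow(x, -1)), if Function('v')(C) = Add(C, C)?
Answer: Rational(-19, 2710) ≈ -0.0070111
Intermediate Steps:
Function('v')(C) = Mul(2, C)
Function('N')(P) = Add(-10, P) (Function('N')(P) = Add(P, Mul(2, -5)) = Add(P, -10) = Add(-10, P))
x = -8130 (x = Add(-2, Add(-4825, -3303)) = Add(-2, -8128) = -8130)
Mul(Function('N')(67), Pow(x, -1)) = Mul(Add(-10, 67), Pow(-8130, -1)) = Mul(57, Rational(-1, 8130)) = Rational(-19, 2710)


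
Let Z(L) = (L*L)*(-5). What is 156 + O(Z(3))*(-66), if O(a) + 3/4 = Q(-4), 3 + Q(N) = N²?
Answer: -1305/2 ≈ -652.50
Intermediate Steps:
Q(N) = -3 + N²
Z(L) = -5*L² (Z(L) = L²*(-5) = -5*L²)
O(a) = 49/4 (O(a) = -¾ + (-3 + (-4)²) = -¾ + (-3 + 16) = -¾ + 13 = 49/4)
156 + O(Z(3))*(-66) = 156 + (49/4)*(-66) = 156 - 1617/2 = -1305/2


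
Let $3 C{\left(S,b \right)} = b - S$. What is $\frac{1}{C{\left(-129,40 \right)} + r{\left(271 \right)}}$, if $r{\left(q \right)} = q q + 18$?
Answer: $\frac{3}{220546} \approx 1.3603 \cdot 10^{-5}$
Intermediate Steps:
$r{\left(q \right)} = 18 + q^{2}$ ($r{\left(q \right)} = q^{2} + 18 = 18 + q^{2}$)
$C{\left(S,b \right)} = - \frac{S}{3} + \frac{b}{3}$ ($C{\left(S,b \right)} = \frac{b - S}{3} = - \frac{S}{3} + \frac{b}{3}$)
$\frac{1}{C{\left(-129,40 \right)} + r{\left(271 \right)}} = \frac{1}{\left(\left(- \frac{1}{3}\right) \left(-129\right) + \frac{1}{3} \cdot 40\right) + \left(18 + 271^{2}\right)} = \frac{1}{\left(43 + \frac{40}{3}\right) + \left(18 + 73441\right)} = \frac{1}{\frac{169}{3} + 73459} = \frac{1}{\frac{220546}{3}} = \frac{3}{220546}$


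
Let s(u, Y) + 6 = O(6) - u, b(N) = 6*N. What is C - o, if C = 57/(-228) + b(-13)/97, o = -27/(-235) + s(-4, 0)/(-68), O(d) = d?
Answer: -1720867/1550060 ≈ -1.1102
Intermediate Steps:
s(u, Y) = -u (s(u, Y) = -6 + (6 - u) = -u)
o = 224/3995 (o = -27/(-235) - 1*(-4)/(-68) = -27*(-1/235) + 4*(-1/68) = 27/235 - 1/17 = 224/3995 ≈ 0.056070)
C = -409/388 (C = 57/(-228) + (6*(-13))/97 = 57*(-1/228) - 78*1/97 = -1/4 - 78/97 = -409/388 ≈ -1.0541)
C - o = -409/388 - 1*224/3995 = -409/388 - 224/3995 = -1720867/1550060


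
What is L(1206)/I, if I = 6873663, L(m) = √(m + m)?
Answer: 2*√67/2291221 ≈ 7.1450e-6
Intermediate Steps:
L(m) = √2*√m (L(m) = √(2*m) = √2*√m)
L(1206)/I = (√2*√1206)/6873663 = (√2*(3*√134))*(1/6873663) = (6*√67)*(1/6873663) = 2*√67/2291221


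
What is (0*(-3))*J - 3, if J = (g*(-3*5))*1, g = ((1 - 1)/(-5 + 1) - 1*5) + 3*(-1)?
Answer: -3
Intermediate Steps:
g = -8 (g = (0/(-4) - 5) - 3 = (0*(-¼) - 5) - 3 = (0 - 5) - 3 = -5 - 3 = -8)
J = 120 (J = -(-24)*5*1 = -8*(-15)*1 = 120*1 = 120)
(0*(-3))*J - 3 = (0*(-3))*120 - 3 = 0*120 - 3 = 0 - 3 = -3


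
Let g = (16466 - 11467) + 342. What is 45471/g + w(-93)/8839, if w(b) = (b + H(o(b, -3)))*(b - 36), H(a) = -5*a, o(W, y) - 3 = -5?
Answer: 459104256/47209099 ≈ 9.7249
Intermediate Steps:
o(W, y) = -2 (o(W, y) = 3 - 5 = -2)
g = 5341 (g = 4999 + 342 = 5341)
w(b) = (-36 + b)*(10 + b) (w(b) = (b - 5*(-2))*(b - 36) = (b + 10)*(-36 + b) = (10 + b)*(-36 + b) = (-36 + b)*(10 + b))
45471/g + w(-93)/8839 = 45471/5341 + (-360 + (-93)**2 - 26*(-93))/8839 = 45471*(1/5341) + (-360 + 8649 + 2418)*(1/8839) = 45471/5341 + 10707*(1/8839) = 45471/5341 + 10707/8839 = 459104256/47209099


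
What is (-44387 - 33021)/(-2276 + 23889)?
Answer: -77408/21613 ≈ -3.5815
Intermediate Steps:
(-44387 - 33021)/(-2276 + 23889) = -77408/21613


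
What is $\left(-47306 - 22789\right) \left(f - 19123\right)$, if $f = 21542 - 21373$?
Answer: $1328580630$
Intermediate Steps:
$f = 169$
$\left(-47306 - 22789\right) \left(f - 19123\right) = \left(-47306 - 22789\right) \left(169 - 19123\right) = \left(-70095\right) \left(-18954\right) = 1328580630$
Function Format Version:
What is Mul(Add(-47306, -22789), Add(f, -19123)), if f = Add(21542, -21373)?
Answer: 1328580630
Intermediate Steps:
f = 169
Mul(Add(-47306, -22789), Add(f, -19123)) = Mul(Add(-47306, -22789), Add(169, -19123)) = Mul(-70095, -18954) = 1328580630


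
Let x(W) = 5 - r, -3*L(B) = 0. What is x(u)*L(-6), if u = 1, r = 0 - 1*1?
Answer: 0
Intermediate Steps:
r = -1 (r = 0 - 1 = -1)
L(B) = 0 (L(B) = -⅓*0 = 0)
x(W) = 6 (x(W) = 5 - 1*(-1) = 5 + 1 = 6)
x(u)*L(-6) = 6*0 = 0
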